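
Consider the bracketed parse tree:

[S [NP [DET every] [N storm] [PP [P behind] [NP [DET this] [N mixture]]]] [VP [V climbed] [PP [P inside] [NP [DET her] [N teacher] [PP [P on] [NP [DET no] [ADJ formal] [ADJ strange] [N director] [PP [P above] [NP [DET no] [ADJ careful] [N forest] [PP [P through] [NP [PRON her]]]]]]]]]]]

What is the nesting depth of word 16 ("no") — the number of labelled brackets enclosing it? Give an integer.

9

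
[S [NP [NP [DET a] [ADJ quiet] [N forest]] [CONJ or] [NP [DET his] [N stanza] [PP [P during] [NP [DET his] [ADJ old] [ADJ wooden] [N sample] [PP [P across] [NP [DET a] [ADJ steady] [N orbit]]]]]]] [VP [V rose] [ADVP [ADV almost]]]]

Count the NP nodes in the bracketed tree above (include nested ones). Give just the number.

5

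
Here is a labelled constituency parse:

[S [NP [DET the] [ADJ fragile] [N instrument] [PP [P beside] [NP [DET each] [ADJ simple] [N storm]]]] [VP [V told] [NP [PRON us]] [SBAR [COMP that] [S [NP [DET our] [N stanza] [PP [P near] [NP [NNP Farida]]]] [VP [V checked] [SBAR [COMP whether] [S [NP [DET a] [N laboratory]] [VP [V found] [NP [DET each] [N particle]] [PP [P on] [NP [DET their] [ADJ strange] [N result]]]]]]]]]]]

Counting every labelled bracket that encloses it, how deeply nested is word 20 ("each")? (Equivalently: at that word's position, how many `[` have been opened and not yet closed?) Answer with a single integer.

10

The word sits inside DET, which is inside NP, inside VP, inside S, inside SBAR, inside VP, inside S, inside SBAR, inside VP, inside S — 10 brackets in all.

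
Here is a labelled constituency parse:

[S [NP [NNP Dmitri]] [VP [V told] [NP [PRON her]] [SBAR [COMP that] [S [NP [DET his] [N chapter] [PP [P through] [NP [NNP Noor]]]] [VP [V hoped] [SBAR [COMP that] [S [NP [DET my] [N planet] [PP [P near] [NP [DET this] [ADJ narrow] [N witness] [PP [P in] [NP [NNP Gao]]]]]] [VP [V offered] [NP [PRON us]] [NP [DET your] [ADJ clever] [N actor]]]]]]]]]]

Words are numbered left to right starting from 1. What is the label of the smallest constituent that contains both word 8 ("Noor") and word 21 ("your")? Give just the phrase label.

S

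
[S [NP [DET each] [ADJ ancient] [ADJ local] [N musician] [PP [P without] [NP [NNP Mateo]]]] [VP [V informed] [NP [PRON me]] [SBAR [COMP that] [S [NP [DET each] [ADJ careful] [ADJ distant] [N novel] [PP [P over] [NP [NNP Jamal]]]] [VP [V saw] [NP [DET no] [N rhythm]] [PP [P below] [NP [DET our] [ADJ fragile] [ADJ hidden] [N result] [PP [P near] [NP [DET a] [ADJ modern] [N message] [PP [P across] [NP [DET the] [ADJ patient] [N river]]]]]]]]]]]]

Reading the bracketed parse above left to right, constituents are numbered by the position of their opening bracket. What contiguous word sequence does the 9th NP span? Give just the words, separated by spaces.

the patient river

Opening `[NP` markers occur at word positions 1, 6, 8, 10, 15, 17, 20, 25, 29; the 9th of these opens the constituent [NP the patient river].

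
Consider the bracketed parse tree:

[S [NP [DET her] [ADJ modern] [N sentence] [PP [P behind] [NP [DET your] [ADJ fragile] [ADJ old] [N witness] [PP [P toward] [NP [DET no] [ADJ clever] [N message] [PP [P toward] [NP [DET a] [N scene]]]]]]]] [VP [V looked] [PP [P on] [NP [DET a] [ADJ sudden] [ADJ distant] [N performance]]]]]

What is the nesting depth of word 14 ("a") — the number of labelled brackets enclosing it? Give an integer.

Counting open brackets not yet closed at "a": [S [NP [PP [NP [PP [NP [PP [NP [DET = 9.

9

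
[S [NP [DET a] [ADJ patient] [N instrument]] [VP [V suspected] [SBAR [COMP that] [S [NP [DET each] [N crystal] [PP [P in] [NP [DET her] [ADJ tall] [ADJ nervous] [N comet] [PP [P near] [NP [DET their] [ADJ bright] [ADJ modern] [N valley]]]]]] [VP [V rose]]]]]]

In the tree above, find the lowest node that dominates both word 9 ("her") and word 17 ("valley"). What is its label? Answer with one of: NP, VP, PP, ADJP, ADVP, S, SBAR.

The smallest bracket enclosing both words is [NP her tall nervous comet near their bright modern valley], so the label is NP.

NP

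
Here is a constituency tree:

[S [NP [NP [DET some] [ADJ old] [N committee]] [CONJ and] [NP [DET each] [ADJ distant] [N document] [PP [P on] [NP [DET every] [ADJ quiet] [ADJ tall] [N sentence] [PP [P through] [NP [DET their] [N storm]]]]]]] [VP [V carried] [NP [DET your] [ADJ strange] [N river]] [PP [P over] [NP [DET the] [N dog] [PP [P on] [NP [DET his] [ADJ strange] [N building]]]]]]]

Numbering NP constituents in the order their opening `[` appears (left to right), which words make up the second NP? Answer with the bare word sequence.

some old committee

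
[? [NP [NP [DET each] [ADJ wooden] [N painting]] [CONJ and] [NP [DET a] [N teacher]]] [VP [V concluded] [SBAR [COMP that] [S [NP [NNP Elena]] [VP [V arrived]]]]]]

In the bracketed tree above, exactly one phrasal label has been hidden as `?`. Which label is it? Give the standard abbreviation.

Looking at what the `?` directly dominates — NP, VP — this is a clause (S).

S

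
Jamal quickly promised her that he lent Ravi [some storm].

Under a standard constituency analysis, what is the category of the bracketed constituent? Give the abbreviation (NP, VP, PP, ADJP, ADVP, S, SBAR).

The bracketed span "some storm" is headed by "storm", making it a noun phrase (NP).

NP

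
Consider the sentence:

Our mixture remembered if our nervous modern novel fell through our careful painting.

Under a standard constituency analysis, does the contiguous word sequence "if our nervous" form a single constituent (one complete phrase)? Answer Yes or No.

The smallest constituent containing the whole sequence is the subordinate clause [SBAR if our nervous modern novel fell through our careful painting], but the sequence is only part of it — it straddles the boundary between complementizer "if" and clause "our nervous modern novel fell through our careful painting".

No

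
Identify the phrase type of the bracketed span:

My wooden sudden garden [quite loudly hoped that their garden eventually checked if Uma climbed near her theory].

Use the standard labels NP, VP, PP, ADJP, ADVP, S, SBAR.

VP

The bracketed span "quite loudly hoped that their garden eventually checked if Uma climbed near her theory" is headed by "hoped", making it a verb phrase (VP).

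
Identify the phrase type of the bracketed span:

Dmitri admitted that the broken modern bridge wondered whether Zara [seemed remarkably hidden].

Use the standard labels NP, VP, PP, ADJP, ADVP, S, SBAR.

VP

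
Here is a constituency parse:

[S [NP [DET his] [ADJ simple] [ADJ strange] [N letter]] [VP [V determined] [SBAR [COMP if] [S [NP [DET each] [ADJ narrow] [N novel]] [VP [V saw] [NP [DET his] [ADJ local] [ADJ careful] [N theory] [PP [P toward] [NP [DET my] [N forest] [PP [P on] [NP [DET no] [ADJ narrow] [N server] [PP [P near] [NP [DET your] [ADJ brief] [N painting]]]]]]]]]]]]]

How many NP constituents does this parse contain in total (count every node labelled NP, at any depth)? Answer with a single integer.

The NP constituents are: [NP his simple strange letter]; [NP each narrow novel]; [NP his local careful theory toward my forest on no narrow server near your brief painting]; [NP my forest on no narrow server near your brief painting]; [NP no narrow server near your brief painting]; [NP your brief painting]. Total: 6.

6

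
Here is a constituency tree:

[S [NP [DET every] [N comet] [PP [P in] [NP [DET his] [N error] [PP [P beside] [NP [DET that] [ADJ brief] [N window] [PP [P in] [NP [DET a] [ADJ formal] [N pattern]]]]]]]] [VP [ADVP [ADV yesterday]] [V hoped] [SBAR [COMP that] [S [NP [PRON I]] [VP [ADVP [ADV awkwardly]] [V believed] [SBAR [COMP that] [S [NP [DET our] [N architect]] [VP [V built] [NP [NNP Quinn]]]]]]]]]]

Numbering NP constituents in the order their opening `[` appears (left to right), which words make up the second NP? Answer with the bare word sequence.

his error beside that brief window in a formal pattern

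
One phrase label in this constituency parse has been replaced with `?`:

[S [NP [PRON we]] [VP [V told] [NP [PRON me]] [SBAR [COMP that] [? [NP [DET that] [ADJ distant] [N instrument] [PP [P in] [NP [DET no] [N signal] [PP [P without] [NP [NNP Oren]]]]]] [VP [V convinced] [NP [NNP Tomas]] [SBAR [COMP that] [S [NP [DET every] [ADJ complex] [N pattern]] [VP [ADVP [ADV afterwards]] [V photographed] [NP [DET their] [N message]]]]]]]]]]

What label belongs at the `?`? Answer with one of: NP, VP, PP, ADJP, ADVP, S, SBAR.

S

The `?` node immediately contains: NP, VP. That is the internal structure of a clause, so the label is S.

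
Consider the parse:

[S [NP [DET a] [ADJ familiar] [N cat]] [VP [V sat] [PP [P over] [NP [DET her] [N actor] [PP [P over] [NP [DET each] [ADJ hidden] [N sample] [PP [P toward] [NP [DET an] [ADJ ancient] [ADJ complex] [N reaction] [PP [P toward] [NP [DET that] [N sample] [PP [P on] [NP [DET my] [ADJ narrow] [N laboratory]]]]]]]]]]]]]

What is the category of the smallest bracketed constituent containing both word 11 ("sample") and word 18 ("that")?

NP

Both words fall inside [NP each hidden sample toward an ancient complex reaction toward that sample on my narrow laboratory] (words 9–23), and no smaller constituent contains them both. Label: NP.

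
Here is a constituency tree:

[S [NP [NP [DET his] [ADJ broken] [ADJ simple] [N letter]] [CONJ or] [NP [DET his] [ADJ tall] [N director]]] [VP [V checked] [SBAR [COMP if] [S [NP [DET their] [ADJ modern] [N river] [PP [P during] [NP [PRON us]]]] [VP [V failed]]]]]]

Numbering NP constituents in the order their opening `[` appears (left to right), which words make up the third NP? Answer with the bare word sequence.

his tall director

In left-to-right order the NP constituents are "his broken simple letter or his tall director"; "his broken simple letter"; "his tall director"; "their modern river during us"; "us". Number 3 is "his tall director".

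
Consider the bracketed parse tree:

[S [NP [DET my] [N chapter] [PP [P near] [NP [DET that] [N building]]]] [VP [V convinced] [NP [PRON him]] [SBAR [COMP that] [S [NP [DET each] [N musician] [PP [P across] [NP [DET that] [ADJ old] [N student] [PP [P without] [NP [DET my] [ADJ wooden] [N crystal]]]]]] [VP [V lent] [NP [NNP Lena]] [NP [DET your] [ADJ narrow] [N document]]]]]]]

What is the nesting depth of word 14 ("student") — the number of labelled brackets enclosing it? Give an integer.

8

Path from the root down to the word: S → VP → SBAR → S → NP → PP → NP → N. That is 8 enclosing brackets.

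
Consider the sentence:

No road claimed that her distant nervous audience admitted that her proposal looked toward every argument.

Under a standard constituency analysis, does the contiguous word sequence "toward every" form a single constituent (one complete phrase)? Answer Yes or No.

No

"toward" belongs to the preposition "toward" while "every" belongs to the noun phrase "every argument"; a span that runs across that boundary is not a single phrase.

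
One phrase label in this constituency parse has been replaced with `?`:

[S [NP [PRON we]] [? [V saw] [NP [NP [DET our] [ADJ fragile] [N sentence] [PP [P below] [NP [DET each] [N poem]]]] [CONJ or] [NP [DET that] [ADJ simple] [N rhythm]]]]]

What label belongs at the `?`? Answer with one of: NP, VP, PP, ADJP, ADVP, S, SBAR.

The `?` node immediately contains: V 'saw', NP. That is the internal structure of a verb phrase, so the label is VP.

VP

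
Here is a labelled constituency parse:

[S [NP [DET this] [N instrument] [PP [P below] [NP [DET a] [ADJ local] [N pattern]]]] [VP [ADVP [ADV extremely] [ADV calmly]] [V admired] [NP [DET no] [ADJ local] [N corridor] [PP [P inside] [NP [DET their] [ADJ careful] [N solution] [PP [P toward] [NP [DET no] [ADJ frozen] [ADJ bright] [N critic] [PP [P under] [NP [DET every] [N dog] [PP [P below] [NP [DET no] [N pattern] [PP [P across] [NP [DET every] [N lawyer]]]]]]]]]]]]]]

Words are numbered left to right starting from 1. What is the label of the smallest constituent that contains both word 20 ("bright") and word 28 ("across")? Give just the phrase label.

Both words fall inside [NP no frozen bright critic under every dog below no pattern across every lawyer] (words 18–30), and no smaller constituent contains them both. Label: NP.

NP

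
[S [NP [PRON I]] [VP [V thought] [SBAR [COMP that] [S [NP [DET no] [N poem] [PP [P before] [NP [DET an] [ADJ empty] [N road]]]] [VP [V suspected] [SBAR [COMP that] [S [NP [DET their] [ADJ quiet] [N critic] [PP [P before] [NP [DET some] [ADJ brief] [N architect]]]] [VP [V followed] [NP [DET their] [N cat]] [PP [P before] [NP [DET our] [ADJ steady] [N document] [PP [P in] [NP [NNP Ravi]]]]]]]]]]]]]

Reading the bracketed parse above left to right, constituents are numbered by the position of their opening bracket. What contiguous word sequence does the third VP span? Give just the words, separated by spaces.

followed their cat before our steady document in Ravi

In left-to-right order the VP constituents are "thought that no poem before an empty road suspected that their quiet critic before some brief architect followed their cat before our steady document in Ravi"; "suspected that their quiet critic before some brief architect followed their cat before our steady document in Ravi"; "followed their cat before our steady document in Ravi". Number 3 is "followed their cat before our steady document in Ravi".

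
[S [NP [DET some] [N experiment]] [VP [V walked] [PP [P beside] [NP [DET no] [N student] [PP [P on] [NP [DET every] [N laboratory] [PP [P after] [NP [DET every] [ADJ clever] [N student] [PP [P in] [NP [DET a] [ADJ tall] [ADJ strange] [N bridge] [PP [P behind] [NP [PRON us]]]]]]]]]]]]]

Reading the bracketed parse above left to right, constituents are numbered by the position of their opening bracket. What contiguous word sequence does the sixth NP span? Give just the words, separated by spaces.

us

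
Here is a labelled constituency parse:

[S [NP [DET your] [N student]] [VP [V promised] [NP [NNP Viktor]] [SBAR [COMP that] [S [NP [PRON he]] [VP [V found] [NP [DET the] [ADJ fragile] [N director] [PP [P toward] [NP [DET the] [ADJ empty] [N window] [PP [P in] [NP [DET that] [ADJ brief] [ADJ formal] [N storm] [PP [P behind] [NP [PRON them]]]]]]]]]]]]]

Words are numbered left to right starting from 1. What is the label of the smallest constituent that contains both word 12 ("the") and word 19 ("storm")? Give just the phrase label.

Word 12 lies under S → VP → SBAR → S → VP → NP → PP → NP → DET; word 19 lies under S → VP → SBAR → S → VP → NP → PP → NP → PP → NP → N. The lowest shared node is the NP.

NP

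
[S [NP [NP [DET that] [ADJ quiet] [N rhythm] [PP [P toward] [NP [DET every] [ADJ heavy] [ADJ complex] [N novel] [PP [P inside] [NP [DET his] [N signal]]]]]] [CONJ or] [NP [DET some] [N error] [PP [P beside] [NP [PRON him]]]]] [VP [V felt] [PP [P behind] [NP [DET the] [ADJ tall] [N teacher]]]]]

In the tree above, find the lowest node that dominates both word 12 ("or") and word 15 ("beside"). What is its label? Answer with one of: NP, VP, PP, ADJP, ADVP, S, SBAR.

NP

Word 12 lies under S → NP → CONJ; word 15 lies under S → NP → NP → PP → P. The lowest shared node is the NP.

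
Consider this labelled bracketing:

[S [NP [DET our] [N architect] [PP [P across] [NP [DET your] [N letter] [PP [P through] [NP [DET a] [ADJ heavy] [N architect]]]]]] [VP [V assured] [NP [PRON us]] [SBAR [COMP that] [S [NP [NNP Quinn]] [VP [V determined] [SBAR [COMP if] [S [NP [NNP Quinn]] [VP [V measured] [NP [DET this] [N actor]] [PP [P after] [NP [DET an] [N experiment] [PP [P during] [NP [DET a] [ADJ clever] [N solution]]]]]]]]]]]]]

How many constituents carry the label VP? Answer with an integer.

Scanning left to right, an opening `[VP` appears at word positions 10, 14, 17 — 3 in total.

3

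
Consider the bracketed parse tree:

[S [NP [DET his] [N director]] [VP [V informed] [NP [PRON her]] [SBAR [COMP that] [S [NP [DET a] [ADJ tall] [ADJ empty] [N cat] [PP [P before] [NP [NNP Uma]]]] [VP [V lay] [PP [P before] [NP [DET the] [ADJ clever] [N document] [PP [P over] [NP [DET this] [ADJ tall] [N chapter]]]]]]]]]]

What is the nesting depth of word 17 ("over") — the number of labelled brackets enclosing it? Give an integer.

9

Counting open brackets not yet closed at "over": [S [VP [SBAR [S [VP [PP [NP [PP [P = 9.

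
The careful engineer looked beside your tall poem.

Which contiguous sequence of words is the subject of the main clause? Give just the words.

In the main clause the verb is "looked"; the NP preceding it, "the careful engineer", is the subject.

the careful engineer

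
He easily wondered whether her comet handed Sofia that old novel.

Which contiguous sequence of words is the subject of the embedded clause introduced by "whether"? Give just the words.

In the embedded clause introduced by "whether" the verb is "handed"; the NP preceding it, "her comet", is the subject.

her comet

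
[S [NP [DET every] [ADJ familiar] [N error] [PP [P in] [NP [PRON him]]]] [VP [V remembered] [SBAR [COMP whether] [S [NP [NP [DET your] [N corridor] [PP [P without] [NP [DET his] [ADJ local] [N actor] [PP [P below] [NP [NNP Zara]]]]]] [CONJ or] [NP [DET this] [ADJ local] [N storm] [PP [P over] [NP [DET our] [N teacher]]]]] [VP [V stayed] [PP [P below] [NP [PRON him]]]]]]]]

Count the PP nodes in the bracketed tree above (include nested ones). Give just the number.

5

The PP constituents are: [PP in him]; [PP without his local actor below Zara]; [PP below Zara]; [PP over our teacher]; [PP below him]. Total: 5.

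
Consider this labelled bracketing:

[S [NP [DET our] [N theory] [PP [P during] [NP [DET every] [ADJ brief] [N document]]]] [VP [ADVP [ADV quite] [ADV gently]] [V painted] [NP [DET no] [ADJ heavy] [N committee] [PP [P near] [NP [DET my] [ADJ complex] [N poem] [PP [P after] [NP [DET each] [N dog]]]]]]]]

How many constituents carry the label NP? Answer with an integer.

5

The NP constituents are: [NP our theory during every brief document]; [NP every brief document]; [NP no heavy committee near my complex poem after each dog]; [NP my complex poem after each dog]; [NP each dog]. Total: 5.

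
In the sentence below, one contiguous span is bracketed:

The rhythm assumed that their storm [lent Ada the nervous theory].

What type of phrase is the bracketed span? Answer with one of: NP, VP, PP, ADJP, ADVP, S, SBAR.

VP

"lent" is the head of the bracketed span, so the span is a verb phrase: VP.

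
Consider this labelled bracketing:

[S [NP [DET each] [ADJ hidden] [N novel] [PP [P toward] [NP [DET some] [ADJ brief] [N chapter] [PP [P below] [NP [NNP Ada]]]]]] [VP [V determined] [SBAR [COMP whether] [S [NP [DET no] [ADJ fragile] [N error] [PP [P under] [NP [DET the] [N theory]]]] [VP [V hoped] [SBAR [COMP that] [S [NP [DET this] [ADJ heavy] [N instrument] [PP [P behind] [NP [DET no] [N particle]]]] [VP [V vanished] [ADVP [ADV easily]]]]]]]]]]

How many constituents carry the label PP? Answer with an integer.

Scanning left to right, an opening `[PP` appears at word positions 4, 8, 15, 23 — 4 in total.

4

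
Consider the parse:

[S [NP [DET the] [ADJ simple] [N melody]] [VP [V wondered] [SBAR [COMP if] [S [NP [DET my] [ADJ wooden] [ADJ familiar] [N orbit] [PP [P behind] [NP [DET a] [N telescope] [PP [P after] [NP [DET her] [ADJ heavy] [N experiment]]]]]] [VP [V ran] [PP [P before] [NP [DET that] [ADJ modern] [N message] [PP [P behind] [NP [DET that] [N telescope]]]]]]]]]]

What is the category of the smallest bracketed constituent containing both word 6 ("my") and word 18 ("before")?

S

The smallest bracket enclosing both words is [S my wooden familiar orbit behind a telescope after her heavy experiment ran before that modern message behind that telescope], so the label is S.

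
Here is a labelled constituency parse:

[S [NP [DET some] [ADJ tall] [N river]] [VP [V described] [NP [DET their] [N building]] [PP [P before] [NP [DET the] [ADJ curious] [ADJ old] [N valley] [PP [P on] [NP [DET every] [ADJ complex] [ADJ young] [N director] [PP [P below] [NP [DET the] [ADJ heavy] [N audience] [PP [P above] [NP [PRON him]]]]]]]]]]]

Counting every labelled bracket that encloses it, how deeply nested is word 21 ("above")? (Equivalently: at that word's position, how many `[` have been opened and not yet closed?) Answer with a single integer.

The word sits inside P, which is inside PP, inside NP, inside PP, inside NP, inside PP, inside NP, inside PP, inside VP, inside S — 10 brackets in all.

10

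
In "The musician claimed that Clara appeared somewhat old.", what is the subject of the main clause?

The subject of the main clause is the NP immediately before the verb "claimed": "the musician".

the musician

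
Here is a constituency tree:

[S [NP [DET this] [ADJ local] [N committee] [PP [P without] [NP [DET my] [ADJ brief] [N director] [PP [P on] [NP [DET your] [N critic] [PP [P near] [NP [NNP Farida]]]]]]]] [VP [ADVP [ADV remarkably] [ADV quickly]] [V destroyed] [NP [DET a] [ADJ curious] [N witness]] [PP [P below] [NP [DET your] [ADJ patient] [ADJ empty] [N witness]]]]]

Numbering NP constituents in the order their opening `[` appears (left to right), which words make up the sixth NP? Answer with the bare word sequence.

your patient empty witness

Opening `[NP` markers occur at word positions 1, 5, 9, 12, 16, 20; the sixth of these opens the constituent [NP your patient empty witness].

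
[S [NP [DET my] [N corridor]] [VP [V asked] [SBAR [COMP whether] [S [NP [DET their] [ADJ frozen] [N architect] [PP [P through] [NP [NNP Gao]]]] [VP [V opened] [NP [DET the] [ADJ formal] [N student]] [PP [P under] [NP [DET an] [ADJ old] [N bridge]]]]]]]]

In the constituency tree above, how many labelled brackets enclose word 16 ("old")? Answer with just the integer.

8

Path from the root down to the word: S → VP → SBAR → S → VP → PP → NP → ADJ. That is 8 enclosing brackets.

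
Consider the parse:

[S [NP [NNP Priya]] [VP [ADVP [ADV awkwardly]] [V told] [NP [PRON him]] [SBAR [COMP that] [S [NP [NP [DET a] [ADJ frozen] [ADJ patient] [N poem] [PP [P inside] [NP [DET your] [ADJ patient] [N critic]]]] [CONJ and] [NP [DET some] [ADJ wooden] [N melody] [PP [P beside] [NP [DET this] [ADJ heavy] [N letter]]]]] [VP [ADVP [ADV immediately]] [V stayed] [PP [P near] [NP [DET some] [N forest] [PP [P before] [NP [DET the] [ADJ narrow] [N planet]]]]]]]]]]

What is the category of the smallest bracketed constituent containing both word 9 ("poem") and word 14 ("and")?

NP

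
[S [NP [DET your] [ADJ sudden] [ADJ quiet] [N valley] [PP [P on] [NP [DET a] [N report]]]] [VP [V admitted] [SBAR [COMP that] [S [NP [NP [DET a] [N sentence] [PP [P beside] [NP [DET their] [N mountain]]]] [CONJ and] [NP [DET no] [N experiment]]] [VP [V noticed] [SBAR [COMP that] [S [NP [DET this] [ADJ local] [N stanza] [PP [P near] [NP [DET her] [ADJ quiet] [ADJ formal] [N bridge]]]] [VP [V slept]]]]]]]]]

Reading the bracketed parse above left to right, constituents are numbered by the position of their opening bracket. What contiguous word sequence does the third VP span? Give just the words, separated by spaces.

In left-to-right order the VP constituents are "admitted that a sentence beside their mountain and no experiment noticed that this local stanza near her quiet formal bridge slept"; "noticed that this local stanza near her quiet formal bridge slept"; "slept". Number 3 is "slept".

slept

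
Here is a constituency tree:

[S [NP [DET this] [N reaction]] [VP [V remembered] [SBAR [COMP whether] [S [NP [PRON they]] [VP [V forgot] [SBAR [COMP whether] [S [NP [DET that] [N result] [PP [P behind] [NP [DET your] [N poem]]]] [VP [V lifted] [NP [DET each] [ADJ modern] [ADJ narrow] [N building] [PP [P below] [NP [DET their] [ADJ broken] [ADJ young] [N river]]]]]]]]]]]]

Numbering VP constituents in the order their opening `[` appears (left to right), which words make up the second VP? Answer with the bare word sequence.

forgot whether that result behind your poem lifted each modern narrow building below their broken young river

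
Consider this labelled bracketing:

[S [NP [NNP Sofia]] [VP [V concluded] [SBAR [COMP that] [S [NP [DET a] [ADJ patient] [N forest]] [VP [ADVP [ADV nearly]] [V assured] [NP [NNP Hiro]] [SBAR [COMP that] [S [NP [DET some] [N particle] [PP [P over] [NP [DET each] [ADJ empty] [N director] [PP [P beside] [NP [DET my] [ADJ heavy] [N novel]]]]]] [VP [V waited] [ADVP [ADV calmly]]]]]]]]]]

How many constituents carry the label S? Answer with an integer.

3

The S constituents are: [S Sofia concluded that a patient forest nearly assured Hiro that some particle over each empty director beside my heavy novel waited calmly]; [S a patient forest nearly assured Hiro that some particle over each empty director beside my heavy novel waited calmly]; [S some particle over each empty director beside my heavy novel waited calmly]. Total: 3.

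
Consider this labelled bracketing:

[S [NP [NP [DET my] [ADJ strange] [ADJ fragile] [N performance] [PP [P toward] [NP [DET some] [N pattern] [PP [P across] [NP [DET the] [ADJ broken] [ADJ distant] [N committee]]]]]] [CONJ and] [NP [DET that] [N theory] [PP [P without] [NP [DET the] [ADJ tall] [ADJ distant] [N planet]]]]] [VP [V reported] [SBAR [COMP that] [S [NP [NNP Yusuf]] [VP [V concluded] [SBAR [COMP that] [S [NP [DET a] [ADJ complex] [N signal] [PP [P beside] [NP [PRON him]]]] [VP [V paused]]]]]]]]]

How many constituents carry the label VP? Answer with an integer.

3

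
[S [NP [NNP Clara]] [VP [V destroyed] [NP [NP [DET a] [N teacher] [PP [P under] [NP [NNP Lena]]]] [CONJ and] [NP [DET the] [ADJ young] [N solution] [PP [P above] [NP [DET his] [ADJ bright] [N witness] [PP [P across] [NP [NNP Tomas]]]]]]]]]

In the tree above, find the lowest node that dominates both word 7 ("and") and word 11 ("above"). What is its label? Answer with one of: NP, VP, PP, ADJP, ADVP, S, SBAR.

NP

Both words fall inside [NP a teacher under Lena and the young solution above his bright witness across Tomas] (words 3–16), and no smaller constituent contains them both. Label: NP.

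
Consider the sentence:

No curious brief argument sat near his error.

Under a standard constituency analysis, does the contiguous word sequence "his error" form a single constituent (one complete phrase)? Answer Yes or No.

These words form the whole noun phrase headed by "error", so yes — one constituent.

Yes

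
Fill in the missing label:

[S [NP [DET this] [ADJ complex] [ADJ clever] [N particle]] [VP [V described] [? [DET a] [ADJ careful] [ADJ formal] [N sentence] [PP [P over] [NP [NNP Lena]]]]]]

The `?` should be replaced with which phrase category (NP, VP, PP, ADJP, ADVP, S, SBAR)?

NP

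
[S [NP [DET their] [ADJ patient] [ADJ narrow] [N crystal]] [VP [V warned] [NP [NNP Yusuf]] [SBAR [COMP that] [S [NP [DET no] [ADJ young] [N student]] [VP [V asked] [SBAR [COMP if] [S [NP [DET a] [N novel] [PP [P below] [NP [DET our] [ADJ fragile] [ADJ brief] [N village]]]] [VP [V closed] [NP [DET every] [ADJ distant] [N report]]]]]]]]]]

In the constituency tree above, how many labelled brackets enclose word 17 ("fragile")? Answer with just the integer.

The word sits inside ADJ, which is inside NP, inside PP, inside NP, inside S, inside SBAR, inside VP, inside S, inside SBAR, inside VP, inside S — 11 brackets in all.

11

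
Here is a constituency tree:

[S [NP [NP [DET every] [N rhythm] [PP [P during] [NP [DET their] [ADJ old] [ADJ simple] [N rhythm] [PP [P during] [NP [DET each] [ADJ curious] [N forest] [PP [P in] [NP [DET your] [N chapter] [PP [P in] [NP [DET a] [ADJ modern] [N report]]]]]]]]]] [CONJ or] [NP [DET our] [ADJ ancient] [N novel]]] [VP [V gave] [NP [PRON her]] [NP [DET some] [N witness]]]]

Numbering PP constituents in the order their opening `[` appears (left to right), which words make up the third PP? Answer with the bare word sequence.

in your chapter in a modern report

Opening `[PP` markers occur at word positions 3, 8, 12, 15; the third of these opens the constituent [PP in your chapter in a modern report].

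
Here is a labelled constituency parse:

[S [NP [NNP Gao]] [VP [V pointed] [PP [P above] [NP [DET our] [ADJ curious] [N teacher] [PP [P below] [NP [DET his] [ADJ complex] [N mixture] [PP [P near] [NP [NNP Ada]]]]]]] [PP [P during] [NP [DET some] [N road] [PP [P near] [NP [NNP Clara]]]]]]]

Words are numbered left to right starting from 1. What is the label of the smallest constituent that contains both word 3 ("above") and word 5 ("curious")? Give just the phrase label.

The smallest bracket enclosing both words is [PP above our curious teacher below his complex mixture near Ada], so the label is PP.

PP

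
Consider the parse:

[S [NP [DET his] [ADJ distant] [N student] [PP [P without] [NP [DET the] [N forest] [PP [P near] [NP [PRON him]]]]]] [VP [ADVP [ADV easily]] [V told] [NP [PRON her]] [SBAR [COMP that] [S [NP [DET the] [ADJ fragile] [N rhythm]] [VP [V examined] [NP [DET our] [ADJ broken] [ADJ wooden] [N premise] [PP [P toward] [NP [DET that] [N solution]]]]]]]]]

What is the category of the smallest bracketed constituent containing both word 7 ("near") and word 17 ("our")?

S

The smallest bracket enclosing both words is [S his distant student without the forest near him easily told her that the fragile rhythm examined our broken wooden premise toward that solution], so the label is S.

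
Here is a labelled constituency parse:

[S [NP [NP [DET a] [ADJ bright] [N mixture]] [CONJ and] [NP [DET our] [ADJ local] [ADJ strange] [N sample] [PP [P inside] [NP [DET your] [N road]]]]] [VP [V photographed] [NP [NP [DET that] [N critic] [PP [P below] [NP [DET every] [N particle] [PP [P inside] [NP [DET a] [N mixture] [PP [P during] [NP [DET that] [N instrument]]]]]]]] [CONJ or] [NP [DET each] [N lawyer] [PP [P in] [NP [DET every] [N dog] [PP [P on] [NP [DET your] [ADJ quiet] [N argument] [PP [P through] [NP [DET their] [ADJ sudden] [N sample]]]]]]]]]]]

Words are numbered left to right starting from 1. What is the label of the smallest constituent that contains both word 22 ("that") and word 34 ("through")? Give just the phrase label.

Word 22 lies under S → VP → NP → NP → PP → NP → PP → NP → PP → NP → DET; word 34 lies under S → VP → NP → NP → PP → NP → PP → NP → PP → P. The lowest shared node is the NP.

NP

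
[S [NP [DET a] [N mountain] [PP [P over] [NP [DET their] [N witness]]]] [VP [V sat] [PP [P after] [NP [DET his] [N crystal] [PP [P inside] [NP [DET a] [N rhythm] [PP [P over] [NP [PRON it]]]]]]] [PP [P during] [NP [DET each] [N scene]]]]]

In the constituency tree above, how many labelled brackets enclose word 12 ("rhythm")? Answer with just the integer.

7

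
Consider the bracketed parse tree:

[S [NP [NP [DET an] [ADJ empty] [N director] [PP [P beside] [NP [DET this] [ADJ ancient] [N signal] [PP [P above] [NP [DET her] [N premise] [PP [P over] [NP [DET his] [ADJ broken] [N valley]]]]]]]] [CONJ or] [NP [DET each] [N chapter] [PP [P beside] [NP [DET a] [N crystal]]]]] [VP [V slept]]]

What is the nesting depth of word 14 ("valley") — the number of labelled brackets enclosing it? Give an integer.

10

Path from the root down to the word: S → NP → NP → PP → NP → PP → NP → PP → NP → N. That is 10 enclosing brackets.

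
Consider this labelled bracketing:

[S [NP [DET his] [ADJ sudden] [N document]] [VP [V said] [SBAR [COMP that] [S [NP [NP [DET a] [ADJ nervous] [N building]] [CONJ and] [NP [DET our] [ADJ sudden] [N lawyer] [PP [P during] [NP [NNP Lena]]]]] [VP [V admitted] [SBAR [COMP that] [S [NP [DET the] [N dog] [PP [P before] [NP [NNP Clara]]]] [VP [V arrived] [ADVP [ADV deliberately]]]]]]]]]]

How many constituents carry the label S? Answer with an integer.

3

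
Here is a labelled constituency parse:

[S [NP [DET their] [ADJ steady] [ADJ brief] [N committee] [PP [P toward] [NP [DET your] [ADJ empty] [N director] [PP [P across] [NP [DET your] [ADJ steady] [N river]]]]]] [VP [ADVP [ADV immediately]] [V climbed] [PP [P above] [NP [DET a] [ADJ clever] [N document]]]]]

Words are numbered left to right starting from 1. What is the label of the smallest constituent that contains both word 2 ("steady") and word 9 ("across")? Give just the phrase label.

NP

Word 2 lies under S → NP → ADJ; word 9 lies under S → NP → PP → NP → PP → P. The lowest shared node is the NP.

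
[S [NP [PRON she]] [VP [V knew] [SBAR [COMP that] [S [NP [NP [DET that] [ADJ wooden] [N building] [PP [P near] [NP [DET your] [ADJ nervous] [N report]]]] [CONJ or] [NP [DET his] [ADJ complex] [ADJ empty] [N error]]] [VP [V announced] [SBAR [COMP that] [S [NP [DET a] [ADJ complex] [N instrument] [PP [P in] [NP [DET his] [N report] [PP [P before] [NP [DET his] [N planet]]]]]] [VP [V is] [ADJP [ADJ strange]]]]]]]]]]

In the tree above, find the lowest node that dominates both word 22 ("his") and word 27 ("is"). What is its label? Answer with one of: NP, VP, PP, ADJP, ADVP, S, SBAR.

Word 22 lies under S → VP → SBAR → S → VP → SBAR → S → NP → PP → NP → DET; word 27 lies under S → VP → SBAR → S → VP → SBAR → S → VP → V. The lowest shared node is the S.

S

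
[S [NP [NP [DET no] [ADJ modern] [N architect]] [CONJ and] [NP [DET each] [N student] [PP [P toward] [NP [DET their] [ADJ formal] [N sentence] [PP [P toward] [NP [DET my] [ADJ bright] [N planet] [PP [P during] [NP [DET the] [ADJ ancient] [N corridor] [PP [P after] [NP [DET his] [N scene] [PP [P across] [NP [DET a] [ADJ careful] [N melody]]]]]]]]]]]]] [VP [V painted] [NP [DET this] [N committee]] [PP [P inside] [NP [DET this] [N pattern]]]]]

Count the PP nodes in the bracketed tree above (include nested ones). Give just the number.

6

Listing each PP by its span: [PP toward their formal sentence toward my bright planet during the ancient corridor after his scene across a careful melody]; [PP toward my bright planet during the ancient corridor after his scene across a careful melody]; [PP during the ancient corridor after his scene across a careful melody]; [PP after his scene across a careful melody]; [PP across a careful melody]; [PP inside this pattern] — that makes 6.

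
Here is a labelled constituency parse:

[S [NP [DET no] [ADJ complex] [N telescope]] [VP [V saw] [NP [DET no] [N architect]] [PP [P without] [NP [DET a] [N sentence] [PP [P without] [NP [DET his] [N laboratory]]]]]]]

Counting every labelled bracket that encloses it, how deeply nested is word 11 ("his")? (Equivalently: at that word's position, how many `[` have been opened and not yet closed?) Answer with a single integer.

7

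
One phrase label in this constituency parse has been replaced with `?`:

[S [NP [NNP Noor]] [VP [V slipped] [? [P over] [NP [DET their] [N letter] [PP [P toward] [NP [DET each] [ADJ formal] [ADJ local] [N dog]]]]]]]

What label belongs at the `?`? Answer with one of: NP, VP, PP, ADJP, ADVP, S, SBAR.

PP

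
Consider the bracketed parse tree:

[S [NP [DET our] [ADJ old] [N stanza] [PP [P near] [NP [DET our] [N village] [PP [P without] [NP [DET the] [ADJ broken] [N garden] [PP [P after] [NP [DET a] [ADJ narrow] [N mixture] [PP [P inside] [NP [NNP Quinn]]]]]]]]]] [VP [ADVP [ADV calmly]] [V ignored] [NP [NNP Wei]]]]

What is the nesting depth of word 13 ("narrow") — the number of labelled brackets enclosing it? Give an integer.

9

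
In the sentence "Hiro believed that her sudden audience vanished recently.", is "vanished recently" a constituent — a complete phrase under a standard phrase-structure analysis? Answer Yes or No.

Yes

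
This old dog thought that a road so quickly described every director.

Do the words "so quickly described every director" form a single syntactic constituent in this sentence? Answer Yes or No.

Yes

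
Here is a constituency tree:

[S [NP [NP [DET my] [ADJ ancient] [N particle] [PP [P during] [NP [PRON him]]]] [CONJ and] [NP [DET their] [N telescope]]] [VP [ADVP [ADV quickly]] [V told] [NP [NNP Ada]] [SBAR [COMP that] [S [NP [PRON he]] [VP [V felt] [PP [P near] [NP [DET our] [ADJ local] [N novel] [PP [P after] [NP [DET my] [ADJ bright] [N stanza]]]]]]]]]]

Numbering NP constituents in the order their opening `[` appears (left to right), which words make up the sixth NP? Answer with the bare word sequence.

he

In left-to-right order the NP constituents are "my ancient particle during him and their telescope"; "my ancient particle during him"; "him"; "their telescope"; "Ada"; "he"; "our local novel after my bright stanza"; "my bright stanza". Number 6 is "he".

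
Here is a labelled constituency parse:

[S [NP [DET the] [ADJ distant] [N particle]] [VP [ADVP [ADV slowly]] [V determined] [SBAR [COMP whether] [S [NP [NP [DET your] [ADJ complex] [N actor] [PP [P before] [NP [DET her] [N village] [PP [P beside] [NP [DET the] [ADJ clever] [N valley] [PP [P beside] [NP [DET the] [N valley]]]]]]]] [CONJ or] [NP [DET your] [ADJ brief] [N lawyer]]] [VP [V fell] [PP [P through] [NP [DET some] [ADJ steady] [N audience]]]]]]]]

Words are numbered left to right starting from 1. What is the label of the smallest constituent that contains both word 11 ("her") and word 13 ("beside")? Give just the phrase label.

NP

The smallest bracket enclosing both words is [NP her village beside the clever valley beside the valley], so the label is NP.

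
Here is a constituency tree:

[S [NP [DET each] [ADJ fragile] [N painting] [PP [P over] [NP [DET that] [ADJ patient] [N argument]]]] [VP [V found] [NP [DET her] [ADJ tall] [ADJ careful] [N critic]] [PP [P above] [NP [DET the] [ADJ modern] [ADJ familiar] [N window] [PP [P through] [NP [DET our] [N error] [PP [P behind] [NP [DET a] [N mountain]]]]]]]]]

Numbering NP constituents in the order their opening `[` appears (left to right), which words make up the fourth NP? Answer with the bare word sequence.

the modern familiar window through our error behind a mountain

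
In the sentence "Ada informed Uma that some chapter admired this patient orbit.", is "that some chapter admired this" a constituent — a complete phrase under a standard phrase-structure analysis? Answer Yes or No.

"that" belongs to the complementizer "that" while "this" belongs to the clause "some chapter admired this patient orbit"; a span that runs across that boundary is not a single phrase.

No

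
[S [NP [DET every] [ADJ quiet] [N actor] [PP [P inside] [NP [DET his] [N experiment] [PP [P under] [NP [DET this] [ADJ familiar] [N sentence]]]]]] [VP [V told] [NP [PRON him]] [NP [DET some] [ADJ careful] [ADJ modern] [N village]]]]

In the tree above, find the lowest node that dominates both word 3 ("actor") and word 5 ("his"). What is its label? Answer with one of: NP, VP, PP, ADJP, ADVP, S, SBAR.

NP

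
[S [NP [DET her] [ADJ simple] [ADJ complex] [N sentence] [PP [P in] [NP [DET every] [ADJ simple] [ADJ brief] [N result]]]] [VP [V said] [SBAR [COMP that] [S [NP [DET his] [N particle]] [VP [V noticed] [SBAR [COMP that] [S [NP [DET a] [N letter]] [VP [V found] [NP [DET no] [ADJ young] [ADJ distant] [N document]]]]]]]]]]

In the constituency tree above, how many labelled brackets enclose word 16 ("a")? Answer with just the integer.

9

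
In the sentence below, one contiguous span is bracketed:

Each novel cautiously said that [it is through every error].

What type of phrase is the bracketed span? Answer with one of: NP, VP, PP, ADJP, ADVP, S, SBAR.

S

The bracketed span "it is through every error" is headed by "is", making it a clause (S).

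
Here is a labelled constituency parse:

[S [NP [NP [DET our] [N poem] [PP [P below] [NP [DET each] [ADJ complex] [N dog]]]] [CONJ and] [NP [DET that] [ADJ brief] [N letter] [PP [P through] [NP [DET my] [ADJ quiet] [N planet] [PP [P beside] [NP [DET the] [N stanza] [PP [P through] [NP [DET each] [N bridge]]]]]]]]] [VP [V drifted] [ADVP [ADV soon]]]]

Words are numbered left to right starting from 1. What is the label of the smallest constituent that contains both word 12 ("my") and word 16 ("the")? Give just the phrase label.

Both words fall inside [NP my quiet planet beside the stanza through each bridge] (words 12–20), and no smaller constituent contains them both. Label: NP.

NP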